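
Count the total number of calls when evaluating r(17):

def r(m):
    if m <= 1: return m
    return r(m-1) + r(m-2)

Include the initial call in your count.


Let C(n) = total calls for r(n)
C(0) = 1, C(1) = 1
C(2) = 1 + C(1) + C(0) = 1 + 1 + 1 = 3
C(3) = 1 + C(2) + C(1) = 1 + 3 + 1 = 5
C(4) = 1 + C(3) + C(2) = 1 + 5 + 3 = 9
C(5) = 1 + C(4) + C(3) = 1 + 9 + 5 = 15
C(6) = 1 + C(5) + C(4) = 1 + 15 + 9 = 25
C(7) = 1 + C(6) + C(5) = 1 + 25 + 15 = 41
C(8) = 1 + C(7) + C(6) = 1 + 41 + 25 = 67
C(9) = 1 + C(8) + C(7) = 1 + 67 + 41 = 109
C(10) = 1 + C(9) + C(8) = 1 + 109 + 67 = 177
C(11) = 1 + C(10) + C(9) = 1 + 177 + 109 = 287
C(12) = 1 + C(11) + C(10) = 1 + 287 + 177 = 465
C(13) = 1 + C(12) + C(11) = 1 + 465 + 287 = 753
C(14) = 1 + C(13) + C(12) = 1 + 753 + 465 = 1219
C(15) = 1 + C(14) + C(13) = 1 + 1219 + 753 = 1973
C(16) = 1 + C(15) + C(14) = 1 + 1973 + 1219 = 3193
C(17) = 1 + C(16) + C(15) = 1 + 3193 + 1973 = 5167

5167


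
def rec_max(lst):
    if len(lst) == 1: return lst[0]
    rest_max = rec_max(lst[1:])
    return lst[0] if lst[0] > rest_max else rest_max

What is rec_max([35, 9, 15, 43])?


rec_max([35, 9, 15, 43]): compare 35 with rec_max([9, 15, 43])
rec_max([9, 15, 43]): compare 9 with rec_max([15, 43])
rec_max([15, 43]): compare 15 with rec_max([43])
rec_max([43]) = 43  (base case)
Compare 15 with 43 -> 43
Compare 9 with 43 -> 43
Compare 35 with 43 -> 43

43


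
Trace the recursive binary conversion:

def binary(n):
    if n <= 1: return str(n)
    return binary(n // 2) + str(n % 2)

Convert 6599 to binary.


binary(6599) = binary(3299) + '1'
binary(3299) = binary(1649) + '1'
binary(1649) = binary(824) + '1'
binary(824) = binary(412) + '0'
binary(412) = binary(206) + '0'
binary(206) = binary(103) + '0'
binary(103) = binary(51) + '1'
binary(51) = binary(25) + '1'
binary(25) = binary(12) + '1'
binary(12) = binary(6) + '0'
binary(6) = binary(3) + '0'
binary(3) = binary(1) + '1'
binary(1) = '1'  (base case)
Concatenating: '1' + '1' + '0' + '0' + '1' + '1' + '1' + '0' + '0' + '0' + '1' + '1' + '1' = '1100111000111'

1100111000111


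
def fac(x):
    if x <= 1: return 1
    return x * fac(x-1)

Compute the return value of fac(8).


fac(8)
= 8 * fac(7)
= 8 * 7 * fac(6)
= 8 * 7 * 6 * fac(5)
= 8 * 7 * 6 * 5 * fac(4)
= 8 * 7 * 6 * 5 * 4 * fac(3)
= 8 * 7 * 6 * 5 * 4 * 3 * fac(2)
= 8 * 7 * 6 * 5 * 4 * 3 * 2 * fac(1)
= 8 * 7 * 6 * 5 * 4 * 3 * 2 * 1
= 40320

40320


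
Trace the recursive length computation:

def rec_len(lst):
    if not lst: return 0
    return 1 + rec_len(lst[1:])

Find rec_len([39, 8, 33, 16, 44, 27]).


rec_len([39, 8, 33, 16, 44, 27]) = 1 + rec_len([8, 33, 16, 44, 27])
rec_len([8, 33, 16, 44, 27]) = 1 + rec_len([33, 16, 44, 27])
rec_len([33, 16, 44, 27]) = 1 + rec_len([16, 44, 27])
rec_len([16, 44, 27]) = 1 + rec_len([44, 27])
rec_len([44, 27]) = 1 + rec_len([27])
rec_len([27]) = 1 + rec_len([])
rec_len([]) = 0  (base case)
Unwinding: 1 + 1 + 1 + 1 + 1 + 1 + 0 = 6

6


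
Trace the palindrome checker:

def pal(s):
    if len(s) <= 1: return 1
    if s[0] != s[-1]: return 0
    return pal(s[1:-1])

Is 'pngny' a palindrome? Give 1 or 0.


pal('pngny'): s[0]='p' != s[-1]='y' -> return 0
Result: 0 (not a palindrome)

0


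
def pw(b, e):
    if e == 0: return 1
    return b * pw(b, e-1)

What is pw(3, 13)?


pw(3, 13)
= 3 * pw(3, 12)
= 3 * 3 * pw(3, 11)
= 3 * 3 * 3 * pw(3, 10)
= 3 * 3 * 3 * 3 * pw(3, 9)
= 3 * 3 * 3 * 3 * 3 * pw(3, 8)
= 3 * 3 * 3 * 3 * 3 * 3 * pw(3, 7)
= 3 * 3 * 3 * 3 * 3 * 3 * 3 * pw(3, 6)
= 3 * 3 * 3 * 3 * 3 * 3 * 3 * 3 * pw(3, 5)
= 3 * 3 * 3 * 3 * 3 * 3 * 3 * 3 * 3 * pw(3, 4)
= 3 * 3 * 3 * 3 * 3 * 3 * 3 * 3 * 3 * 3 * pw(3, 3)
= 3 * 3 * 3 * 3 * 3 * 3 * 3 * 3 * 3 * 3 * 3 * pw(3, 2)
= 3 * 3 * 3 * 3 * 3 * 3 * 3 * 3 * 3 * 3 * 3 * 3 * pw(3, 1)
= 3 * 3 * 3 * 3 * 3 * 3 * 3 * 3 * 3 * 3 * 3 * 3 * 3 * pw(3, 0)
= 3 * 3 * 3 * 3 * 3 * 3 * 3 * 3 * 3 * 3 * 3 * 3 * 3 * 1
= 1594323

1594323


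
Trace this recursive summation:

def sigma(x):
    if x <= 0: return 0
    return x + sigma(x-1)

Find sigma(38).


sigma(38)
= 38 + 37 + 36 + 35 + 34 + 33 + 32 + 31 + 30 + 29 + 28 + 27 + 26 + 25 + 24 + 23 + 22 + 21 + 20 + 19 + 18 + 17 + 16 + 15 + 14 + 13 + 12 + 11 + 10 + 9 + 8 + 7 + 6 + 5 + 4 + 3 + 2 + 1 + sigma(0)
= 38 + 37 + 36 + 35 + 34 + 33 + 32 + 31 + 30 + 29 + 28 + 27 + 26 + 25 + 24 + 23 + 22 + 21 + 20 + 19 + 18 + 17 + 16 + 15 + 14 + 13 + 12 + 11 + 10 + 9 + 8 + 7 + 6 + 5 + 4 + 3 + 2 + 1 + 0
= 741

741


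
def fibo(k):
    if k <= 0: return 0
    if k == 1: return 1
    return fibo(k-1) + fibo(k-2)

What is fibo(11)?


Computing fibo(11) bottom-up:
fibo(0) = 0
fibo(1) = 1
fibo(2) = fibo(1) + fibo(0) = 1 + 0 = 1
fibo(3) = fibo(2) + fibo(1) = 1 + 1 = 2
fibo(4) = fibo(3) + fibo(2) = 2 + 1 = 3
fibo(5) = fibo(4) + fibo(3) = 3 + 2 = 5
fibo(6) = fibo(5) + fibo(4) = 5 + 3 = 8
fibo(7) = fibo(6) + fibo(5) = 8 + 5 = 13
fibo(8) = fibo(7) + fibo(6) = 13 + 8 = 21
fibo(9) = fibo(8) + fibo(7) = 21 + 13 = 34
fibo(10) = fibo(9) + fibo(8) = 34 + 21 = 55
fibo(11) = fibo(10) + fibo(9) = 55 + 34 = 89

89


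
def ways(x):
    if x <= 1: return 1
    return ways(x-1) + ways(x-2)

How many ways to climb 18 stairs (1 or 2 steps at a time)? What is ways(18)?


Building up from base cases:
ways(0) = 1
ways(1) = 1
ways(2) = ways(1) + ways(0) = 1 + 1 = 2
ways(3) = ways(2) + ways(1) = 2 + 1 = 3
ways(4) = ways(3) + ways(2) = 3 + 2 = 5
ways(5) = ways(4) + ways(3) = 5 + 3 = 8
ways(6) = ways(5) + ways(4) = 8 + 5 = 13
ways(7) = ways(6) + ways(5) = 13 + 8 = 21
ways(8) = ways(7) + ways(6) = 21 + 13 = 34
ways(9) = ways(8) + ways(7) = 34 + 21 = 55
ways(10) = ways(9) + ways(8) = 55 + 34 = 89
ways(11) = ways(10) + ways(9) = 89 + 55 = 144
ways(12) = ways(11) + ways(10) = 144 + 89 = 233
ways(13) = ways(12) + ways(11) = 233 + 144 = 377
ways(14) = ways(13) + ways(12) = 377 + 233 = 610
ways(15) = ways(14) + ways(13) = 610 + 377 = 987
ways(16) = ways(15) + ways(14) = 987 + 610 = 1597
ways(17) = ways(16) + ways(15) = 1597 + 987 = 2584
ways(18) = ways(17) + ways(16) = 2584 + 1597 = 4181

4181


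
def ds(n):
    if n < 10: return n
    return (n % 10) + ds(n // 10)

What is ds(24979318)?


ds(24979318) = 8 + ds(2497931)
ds(2497931) = 1 + ds(249793)
ds(249793) = 3 + ds(24979)
ds(24979) = 9 + ds(2497)
ds(2497) = 7 + ds(249)
ds(249) = 9 + ds(24)
ds(24) = 4 + ds(2)
ds(2) = 2  (base case)
Total: 8 + 1 + 3 + 9 + 7 + 9 + 4 + 2 = 43

43


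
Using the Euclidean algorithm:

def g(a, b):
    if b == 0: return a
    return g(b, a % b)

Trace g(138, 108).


g(138, 108) = g(108, 30)
g(108, 30) = g(30, 18)
g(30, 18) = g(18, 12)
g(18, 12) = g(12, 6)
g(12, 6) = g(6, 0)
g(6, 0) = 6  (base case)

6


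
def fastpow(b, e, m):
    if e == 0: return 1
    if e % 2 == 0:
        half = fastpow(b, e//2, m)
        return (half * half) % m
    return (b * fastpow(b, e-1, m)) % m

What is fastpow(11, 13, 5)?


fastpow(11, 13, 5): e is odd, compute fastpow(11, 12, 5)
  fastpow(11, 12, 5): e is even, compute fastpow(11, 6, 5)
    fastpow(11, 6, 5): e is even, compute fastpow(11, 3, 5)
      fastpow(11, 3, 5): e is odd, compute fastpow(11, 2, 5)
        fastpow(11, 2, 5): e is even, compute fastpow(11, 1, 5)
          fastpow(11, 1, 5): e is odd, compute fastpow(11, 0, 5)
          fastpow(11, 0, 5) = 1
          (11 * 1) % 5 = 1
        half=1, (1*1) % 5 = 1
      (11 * 1) % 5 = 1
    half=1, (1*1) % 5 = 1
  half=1, (1*1) % 5 = 1
(11 * 1) % 5 = 1

1


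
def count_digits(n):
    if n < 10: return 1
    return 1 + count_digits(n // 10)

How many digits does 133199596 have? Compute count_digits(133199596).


count_digits(133199596) = 1 + count_digits(13319959)
count_digits(13319959) = 1 + count_digits(1331995)
count_digits(1331995) = 1 + count_digits(133199)
count_digits(133199) = 1 + count_digits(13319)
count_digits(13319) = 1 + count_digits(1331)
count_digits(1331) = 1 + count_digits(133)
count_digits(133) = 1 + count_digits(13)
count_digits(13) = 1 + count_digits(1)
count_digits(1) = 1  (base case: 1 < 10)
Unwinding: 1 + 1 + 1 + 1 + 1 + 1 + 1 + 1 + 1 = 9

9


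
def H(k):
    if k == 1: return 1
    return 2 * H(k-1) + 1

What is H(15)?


H(15) = 2 * H(14) + 1
H(14) = 2 * H(13) + 1
H(13) = 2 * H(12) + 1
H(12) = 2 * H(11) + 1
H(11) = 2 * H(10) + 1
H(10) = 2 * H(9) + 1
H(9) = 2 * H(8) + 1
H(8) = 2 * H(7) + 1
H(7) = 2 * H(6) + 1
H(6) = 2 * H(5) + 1
H(5) = 2 * H(4) + 1
H(4) = 2 * H(3) + 1
H(3) = 2 * H(2) + 1
H(2) = 2 * H(1) + 1
H(1) = 1  (base case)
H(2) = 2 * 1 + 1 = 3
H(3) = 2 * 3 + 1 = 7
H(4) = 2 * 7 + 1 = 15
H(5) = 2 * 15 + 1 = 31
H(6) = 2 * 31 + 1 = 63
H(7) = 2 * 63 + 1 = 127
H(8) = 2 * 127 + 1 = 255
H(9) = 2 * 255 + 1 = 511
H(10) = 2 * 511 + 1 = 1023
H(11) = 2 * 1023 + 1 = 2047
H(12) = 2 * 2047 + 1 = 4095
H(13) = 2 * 4095 + 1 = 8191
H(14) = 2 * 8191 + 1 = 16383
H(15) = 2 * 16383 + 1 = 32767

32767


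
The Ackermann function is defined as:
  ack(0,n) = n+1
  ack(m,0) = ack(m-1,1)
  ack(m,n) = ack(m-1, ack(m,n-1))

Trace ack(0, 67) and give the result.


ack(0, 67) = 68
Result: ack(0, 67) = 68

68


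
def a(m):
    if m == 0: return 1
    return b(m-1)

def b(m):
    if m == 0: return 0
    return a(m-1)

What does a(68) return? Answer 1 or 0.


a(68) = b(67)
b(67) = a(66)
a(66) = b(65)
b(65) = a(64)
a(64) = b(63)
b(63) = a(62)
a(62) = b(61)
b(61) = a(60)
a(60) = b(59)
b(59) = a(58)
a(58) = b(57)
b(57) = a(56)
a(56) = b(55)
b(55) = a(54)
a(54) = b(53)
b(53) = a(52)
a(52) = b(51)
b(51) = a(50)
a(50) = b(49)
b(49) = a(48)
a(48) = b(47)
b(47) = a(46)
a(46) = b(45)
b(45) = a(44)
a(44) = b(43)
b(43) = a(42)
a(42) = b(41)
b(41) = a(40)
a(40) = b(39)
b(39) = a(38)
a(38) = b(37)
b(37) = a(36)
a(36) = b(35)
b(35) = a(34)
a(34) = b(33)
b(33) = a(32)
a(32) = b(31)
b(31) = a(30)
a(30) = b(29)
b(29) = a(28)
a(28) = b(27)
b(27) = a(26)
a(26) = b(25)
b(25) = a(24)
a(24) = b(23)
b(23) = a(22)
a(22) = b(21)
b(21) = a(20)
a(20) = b(19)
b(19) = a(18)
a(18) = b(17)
b(17) = a(16)
a(16) = b(15)
b(15) = a(14)
a(14) = b(13)
b(13) = a(12)
a(12) = b(11)
b(11) = a(10)
a(10) = b(9)
b(9) = a(8)
a(8) = b(7)
b(7) = a(6)
a(6) = b(5)
b(5) = a(4)
a(4) = b(3)
b(3) = a(2)
a(2) = b(1)
b(1) = a(0)
a(0) = 1  (base case)
Result: 1

1


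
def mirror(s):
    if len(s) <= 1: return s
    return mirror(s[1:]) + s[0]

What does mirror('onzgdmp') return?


mirror('onzgdmp') = mirror('nzgdmp') + 'o'
mirror('nzgdmp') = mirror('zgdmp') + 'n'
mirror('zgdmp') = mirror('gdmp') + 'z'
mirror('gdmp') = mirror('dmp') + 'g'
mirror('dmp') = mirror('mp') + 'd'
mirror('mp') = mirror('p') + 'm'
mirror('p') = 'p'  (base case)
Concatenating: 'p' + 'm' + 'd' + 'g' + 'z' + 'n' + 'o' = 'pmdgzno'

pmdgzno


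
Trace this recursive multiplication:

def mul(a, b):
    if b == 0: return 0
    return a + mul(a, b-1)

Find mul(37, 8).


mul(37, 8) = 37 + mul(37, 7)
mul(37, 7) = 37 + mul(37, 6)
mul(37, 6) = 37 + mul(37, 5)
mul(37, 5) = 37 + mul(37, 4)
mul(37, 4) = 37 + mul(37, 3)
mul(37, 3) = 37 + mul(37, 2)
mul(37, 2) = 37 + mul(37, 1)
mul(37, 1) = 37 + mul(37, 0)
mul(37, 0) = 0  (base case)
Total: 37 + 37 + 37 + 37 + 37 + 37 + 37 + 37 + 0 = 296

296


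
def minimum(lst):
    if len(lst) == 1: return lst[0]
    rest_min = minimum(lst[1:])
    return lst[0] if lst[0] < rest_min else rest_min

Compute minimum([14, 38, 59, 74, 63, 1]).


minimum([14, 38, 59, 74, 63, 1]): compare 14 with minimum([38, 59, 74, 63, 1])
minimum([38, 59, 74, 63, 1]): compare 38 with minimum([59, 74, 63, 1])
minimum([59, 74, 63, 1]): compare 59 with minimum([74, 63, 1])
minimum([74, 63, 1]): compare 74 with minimum([63, 1])
minimum([63, 1]): compare 63 with minimum([1])
minimum([1]) = 1  (base case)
Compare 63 with 1 -> 1
Compare 74 with 1 -> 1
Compare 59 with 1 -> 1
Compare 38 with 1 -> 1
Compare 14 with 1 -> 1

1


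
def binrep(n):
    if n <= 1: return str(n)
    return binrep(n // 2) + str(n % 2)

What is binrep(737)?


binrep(737) = binrep(368) + '1'
binrep(368) = binrep(184) + '0'
binrep(184) = binrep(92) + '0'
binrep(92) = binrep(46) + '0'
binrep(46) = binrep(23) + '0'
binrep(23) = binrep(11) + '1'
binrep(11) = binrep(5) + '1'
binrep(5) = binrep(2) + '1'
binrep(2) = binrep(1) + '0'
binrep(1) = '1'  (base case)
Concatenating: '1' + '0' + '1' + '1' + '1' + '0' + '0' + '0' + '0' + '1' = '1011100001'

1011100001


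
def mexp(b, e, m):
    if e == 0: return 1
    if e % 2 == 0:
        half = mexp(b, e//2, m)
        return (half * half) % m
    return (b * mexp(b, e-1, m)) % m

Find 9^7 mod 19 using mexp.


mexp(9, 7, 19): e is odd, compute mexp(9, 6, 19)
  mexp(9, 6, 19): e is even, compute mexp(9, 3, 19)
    mexp(9, 3, 19): e is odd, compute mexp(9, 2, 19)
      mexp(9, 2, 19): e is even, compute mexp(9, 1, 19)
        mexp(9, 1, 19): e is odd, compute mexp(9, 0, 19)
          mexp(9, 0, 19) = 1
        (9 * 1) % 19 = 9
      half=9, (9*9) % 19 = 5
    (9 * 5) % 19 = 7
  half=7, (7*7) % 19 = 11
(9 * 11) % 19 = 4

4


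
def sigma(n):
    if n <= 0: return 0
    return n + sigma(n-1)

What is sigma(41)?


sigma(41)
= 41 + 40 + 39 + 38 + 37 + 36 + 35 + 34 + 33 + 32 + 31 + 30 + 29 + 28 + 27 + 26 + 25 + 24 + 23 + 22 + 21 + 20 + 19 + 18 + 17 + 16 + 15 + 14 + 13 + 12 + 11 + 10 + 9 + 8 + 7 + 6 + 5 + 4 + 3 + 2 + 1 + sigma(0)
= 41 + 40 + 39 + 38 + 37 + 36 + 35 + 34 + 33 + 32 + 31 + 30 + 29 + 28 + 27 + 26 + 25 + 24 + 23 + 22 + 21 + 20 + 19 + 18 + 17 + 16 + 15 + 14 + 13 + 12 + 11 + 10 + 9 + 8 + 7 + 6 + 5 + 4 + 3 + 2 + 1 + 0
= 861

861


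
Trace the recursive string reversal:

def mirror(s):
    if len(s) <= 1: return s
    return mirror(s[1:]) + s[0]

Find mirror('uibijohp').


mirror('uibijohp') = mirror('ibijohp') + 'u'
mirror('ibijohp') = mirror('bijohp') + 'i'
mirror('bijohp') = mirror('ijohp') + 'b'
mirror('ijohp') = mirror('johp') + 'i'
mirror('johp') = mirror('ohp') + 'j'
mirror('ohp') = mirror('hp') + 'o'
mirror('hp') = mirror('p') + 'h'
mirror('p') = 'p'  (base case)
Concatenating: 'p' + 'h' + 'o' + 'j' + 'i' + 'b' + 'i' + 'u' = 'phojibiu'

phojibiu


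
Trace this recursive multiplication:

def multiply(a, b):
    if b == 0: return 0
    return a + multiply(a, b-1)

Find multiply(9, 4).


multiply(9, 4) = 9 + multiply(9, 3)
multiply(9, 3) = 9 + multiply(9, 2)
multiply(9, 2) = 9 + multiply(9, 1)
multiply(9, 1) = 9 + multiply(9, 0)
multiply(9, 0) = 0  (base case)
Total: 9 + 9 + 9 + 9 + 0 = 36

36


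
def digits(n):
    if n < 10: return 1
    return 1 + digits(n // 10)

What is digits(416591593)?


digits(416591593) = 1 + digits(41659159)
digits(41659159) = 1 + digits(4165915)
digits(4165915) = 1 + digits(416591)
digits(416591) = 1 + digits(41659)
digits(41659) = 1 + digits(4165)
digits(4165) = 1 + digits(416)
digits(416) = 1 + digits(41)
digits(41) = 1 + digits(4)
digits(4) = 1  (base case: 4 < 10)
Unwinding: 1 + 1 + 1 + 1 + 1 + 1 + 1 + 1 + 1 = 9

9


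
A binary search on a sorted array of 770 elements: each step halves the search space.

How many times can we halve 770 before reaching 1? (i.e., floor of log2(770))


770 / 2 = 385
385 / 2 = 192
192 / 2 = 96
96 / 2 = 48
48 / 2 = 24
24 / 2 = 12
12 / 2 = 6
6 / 2 = 3
3 / 2 = 1
Reached 1 after 9 halvings

9


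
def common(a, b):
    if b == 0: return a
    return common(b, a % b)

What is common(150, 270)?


common(150, 270) = common(270, 150)
common(270, 150) = common(150, 120)
common(150, 120) = common(120, 30)
common(120, 30) = common(30, 0)
common(30, 0) = 30  (base case)

30


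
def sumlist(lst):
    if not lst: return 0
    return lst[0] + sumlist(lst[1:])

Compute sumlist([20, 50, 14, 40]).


sumlist([20, 50, 14, 40]) = 20 + sumlist([50, 14, 40])
sumlist([50, 14, 40]) = 50 + sumlist([14, 40])
sumlist([14, 40]) = 14 + sumlist([40])
sumlist([40]) = 40 + sumlist([])
sumlist([]) = 0  (base case)
Total: 20 + 50 + 14 + 40 + 0 = 124

124


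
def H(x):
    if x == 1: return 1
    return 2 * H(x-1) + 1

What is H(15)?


H(15) = 2 * H(14) + 1
H(14) = 2 * H(13) + 1
H(13) = 2 * H(12) + 1
H(12) = 2 * H(11) + 1
H(11) = 2 * H(10) + 1
H(10) = 2 * H(9) + 1
H(9) = 2 * H(8) + 1
H(8) = 2 * H(7) + 1
H(7) = 2 * H(6) + 1
H(6) = 2 * H(5) + 1
H(5) = 2 * H(4) + 1
H(4) = 2 * H(3) + 1
H(3) = 2 * H(2) + 1
H(2) = 2 * H(1) + 1
H(1) = 1  (base case)
H(2) = 2 * 1 + 1 = 3
H(3) = 2 * 3 + 1 = 7
H(4) = 2 * 7 + 1 = 15
H(5) = 2 * 15 + 1 = 31
H(6) = 2 * 31 + 1 = 63
H(7) = 2 * 63 + 1 = 127
H(8) = 2 * 127 + 1 = 255
H(9) = 2 * 255 + 1 = 511
H(10) = 2 * 511 + 1 = 1023
H(11) = 2 * 1023 + 1 = 2047
H(12) = 2 * 2047 + 1 = 4095
H(13) = 2 * 4095 + 1 = 8191
H(14) = 2 * 8191 + 1 = 16383
H(15) = 2 * 16383 + 1 = 32767

32767


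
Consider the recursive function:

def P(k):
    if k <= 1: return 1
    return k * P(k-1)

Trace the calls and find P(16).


P(16)
= 16 * P(15)
= 16 * 15 * P(14)
= 16 * 15 * 14 * P(13)
= 16 * 15 * 14 * 13 * P(12)
= 16 * 15 * 14 * 13 * 12 * P(11)
= 16 * 15 * 14 * 13 * 12 * 11 * P(10)
= 16 * 15 * 14 * 13 * 12 * 11 * 10 * P(9)
= 16 * 15 * 14 * 13 * 12 * 11 * 10 * 9 * P(8)
= 16 * 15 * 14 * 13 * 12 * 11 * 10 * 9 * 8 * P(7)
= 16 * 15 * 14 * 13 * 12 * 11 * 10 * 9 * 8 * 7 * P(6)
= 16 * 15 * 14 * 13 * 12 * 11 * 10 * 9 * 8 * 7 * 6 * P(5)
= 16 * 15 * 14 * 13 * 12 * 11 * 10 * 9 * 8 * 7 * 6 * 5 * P(4)
= 16 * 15 * 14 * 13 * 12 * 11 * 10 * 9 * 8 * 7 * 6 * 5 * 4 * P(3)
= 16 * 15 * 14 * 13 * 12 * 11 * 10 * 9 * 8 * 7 * 6 * 5 * 4 * 3 * P(2)
= 16 * 15 * 14 * 13 * 12 * 11 * 10 * 9 * 8 * 7 * 6 * 5 * 4 * 3 * 2 * P(1)
= 16 * 15 * 14 * 13 * 12 * 11 * 10 * 9 * 8 * 7 * 6 * 5 * 4 * 3 * 2 * 1
= 20922789888000

20922789888000


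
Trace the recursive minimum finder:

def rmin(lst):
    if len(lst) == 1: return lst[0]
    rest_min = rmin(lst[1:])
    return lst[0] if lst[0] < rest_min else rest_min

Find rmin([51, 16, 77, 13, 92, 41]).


rmin([51, 16, 77, 13, 92, 41]): compare 51 with rmin([16, 77, 13, 92, 41])
rmin([16, 77, 13, 92, 41]): compare 16 with rmin([77, 13, 92, 41])
rmin([77, 13, 92, 41]): compare 77 with rmin([13, 92, 41])
rmin([13, 92, 41]): compare 13 with rmin([92, 41])
rmin([92, 41]): compare 92 with rmin([41])
rmin([41]) = 41  (base case)
Compare 92 with 41 -> 41
Compare 13 with 41 -> 13
Compare 77 with 13 -> 13
Compare 16 with 13 -> 13
Compare 51 with 13 -> 13

13


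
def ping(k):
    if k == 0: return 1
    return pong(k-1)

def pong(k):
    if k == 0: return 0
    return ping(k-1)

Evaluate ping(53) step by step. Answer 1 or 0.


ping(53) = pong(52)
pong(52) = ping(51)
ping(51) = pong(50)
pong(50) = ping(49)
ping(49) = pong(48)
pong(48) = ping(47)
ping(47) = pong(46)
pong(46) = ping(45)
ping(45) = pong(44)
pong(44) = ping(43)
ping(43) = pong(42)
pong(42) = ping(41)
ping(41) = pong(40)
pong(40) = ping(39)
ping(39) = pong(38)
pong(38) = ping(37)
ping(37) = pong(36)
pong(36) = ping(35)
ping(35) = pong(34)
pong(34) = ping(33)
ping(33) = pong(32)
pong(32) = ping(31)
ping(31) = pong(30)
pong(30) = ping(29)
ping(29) = pong(28)
pong(28) = ping(27)
ping(27) = pong(26)
pong(26) = ping(25)
ping(25) = pong(24)
pong(24) = ping(23)
ping(23) = pong(22)
pong(22) = ping(21)
ping(21) = pong(20)
pong(20) = ping(19)
ping(19) = pong(18)
pong(18) = ping(17)
ping(17) = pong(16)
pong(16) = ping(15)
ping(15) = pong(14)
pong(14) = ping(13)
ping(13) = pong(12)
pong(12) = ping(11)
ping(11) = pong(10)
pong(10) = ping(9)
ping(9) = pong(8)
pong(8) = ping(7)
ping(7) = pong(6)
pong(6) = ping(5)
ping(5) = pong(4)
pong(4) = ping(3)
ping(3) = pong(2)
pong(2) = ping(1)
ping(1) = pong(0)
pong(0) = 0  (base case)
Result: 0

0


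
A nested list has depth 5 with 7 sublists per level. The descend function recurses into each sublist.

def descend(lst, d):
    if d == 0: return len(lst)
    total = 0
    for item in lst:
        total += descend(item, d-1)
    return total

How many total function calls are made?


At depth 0 (root): 1 call
At depth 1: each of 1 parents calls descend on 7 children = 7 calls
At depth 2: each of 7 parents calls descend on 7 children = 49 calls
At depth 3: each of 49 parents calls descend on 7 children = 343 calls
At depth 4: each of 343 parents calls descend on 7 children = 2401 calls
At depth 5: each of 2401 parents calls descend on 7 children = 16807 calls
Total: 1 + 7 + 49 + 343 + 2401 + 16807 = 19608

19608


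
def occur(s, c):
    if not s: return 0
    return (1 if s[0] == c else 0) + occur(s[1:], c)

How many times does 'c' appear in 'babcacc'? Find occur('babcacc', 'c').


s[0]='b' != 'c' -> 0
s[0]='a' != 'c' -> 0
s[0]='b' != 'c' -> 0
s[0]='c' == 'c' -> 1
s[0]='a' != 'c' -> 0
s[0]='c' == 'c' -> 1
s[0]='c' == 'c' -> 1
Sum: 0 + 0 + 0 + 1 + 0 + 1 + 1 = 3

3


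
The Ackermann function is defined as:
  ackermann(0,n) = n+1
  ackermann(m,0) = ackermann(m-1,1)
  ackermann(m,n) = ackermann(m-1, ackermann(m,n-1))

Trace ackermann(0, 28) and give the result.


ackermann(0, 28) = 29
Result: ackermann(0, 28) = 29

29


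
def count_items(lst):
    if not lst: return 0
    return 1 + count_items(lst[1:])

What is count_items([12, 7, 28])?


count_items([12, 7, 28]) = 1 + count_items([7, 28])
count_items([7, 28]) = 1 + count_items([28])
count_items([28]) = 1 + count_items([])
count_items([]) = 0  (base case)
Unwinding: 1 + 1 + 1 + 0 = 3

3


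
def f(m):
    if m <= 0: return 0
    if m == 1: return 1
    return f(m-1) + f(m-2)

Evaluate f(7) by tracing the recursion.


Computing f(7) bottom-up:
f(0) = 0
f(1) = 1
f(2) = f(1) + f(0) = 1 + 0 = 1
f(3) = f(2) + f(1) = 1 + 1 = 2
f(4) = f(3) + f(2) = 2 + 1 = 3
f(5) = f(4) + f(3) = 3 + 2 = 5
f(6) = f(5) + f(4) = 5 + 3 = 8
f(7) = f(6) + f(5) = 8 + 5 = 13

13


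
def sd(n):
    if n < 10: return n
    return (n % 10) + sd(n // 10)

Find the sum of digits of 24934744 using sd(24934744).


sd(24934744) = 4 + sd(2493474)
sd(2493474) = 4 + sd(249347)
sd(249347) = 7 + sd(24934)
sd(24934) = 4 + sd(2493)
sd(2493) = 3 + sd(249)
sd(249) = 9 + sd(24)
sd(24) = 4 + sd(2)
sd(2) = 2  (base case)
Total: 4 + 4 + 7 + 4 + 3 + 9 + 4 + 2 = 37

37


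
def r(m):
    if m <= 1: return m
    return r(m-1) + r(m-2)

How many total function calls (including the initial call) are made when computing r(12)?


Let C(n) = total calls for r(n)
C(0) = 1, C(1) = 1
C(2) = 1 + C(1) + C(0) = 1 + 1 + 1 = 3
C(3) = 1 + C(2) + C(1) = 1 + 3 + 1 = 5
C(4) = 1 + C(3) + C(2) = 1 + 5 + 3 = 9
C(5) = 1 + C(4) + C(3) = 1 + 9 + 5 = 15
C(6) = 1 + C(5) + C(4) = 1 + 15 + 9 = 25
C(7) = 1 + C(6) + C(5) = 1 + 25 + 15 = 41
C(8) = 1 + C(7) + C(6) = 1 + 41 + 25 = 67
C(9) = 1 + C(8) + C(7) = 1 + 67 + 41 = 109
C(10) = 1 + C(9) + C(8) = 1 + 109 + 67 = 177
C(11) = 1 + C(10) + C(9) = 1 + 177 + 109 = 287
C(12) = 1 + C(11) + C(10) = 1 + 287 + 177 = 465

465


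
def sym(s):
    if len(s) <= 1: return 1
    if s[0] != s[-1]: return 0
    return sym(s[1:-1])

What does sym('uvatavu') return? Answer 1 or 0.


sym('uvatavu'): s[0]='u' == s[-1]='u' -> check sym('vatav')
sym('vatav'): s[0]='v' == s[-1]='v' -> check sym('ata')
sym('ata'): s[0]='a' == s[-1]='a' -> check sym('t')
sym('t'): len <= 1 -> return 1  (base case)
Result: 1 (palindrome)

1


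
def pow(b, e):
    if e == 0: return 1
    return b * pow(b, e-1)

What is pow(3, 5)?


pow(3, 5)
= 3 * pow(3, 4)
= 3 * 3 * pow(3, 3)
= 3 * 3 * 3 * pow(3, 2)
= 3 * 3 * 3 * 3 * pow(3, 1)
= 3 * 3 * 3 * 3 * 3 * pow(3, 0)
= 3 * 3 * 3 * 3 * 3 * 1
= 243

243


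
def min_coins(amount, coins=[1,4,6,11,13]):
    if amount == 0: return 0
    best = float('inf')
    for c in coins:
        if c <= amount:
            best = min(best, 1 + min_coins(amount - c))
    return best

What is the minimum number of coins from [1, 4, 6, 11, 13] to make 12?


Building up with DP:
min_coins(0) = 0
min_coins(1) = min(1+min_coins(0)=1+0=1) = 1
min_coins(2) = min(1+min_coins(1)=1+1=2) = 2
min_coins(3) = min(1+min_coins(2)=1+2=3) = 3
min_coins(4) = min(1+min_coins(3)=1+3=4, 1+min_coins(0)=1+0=1) = 1
min_coins(5) = min(1+min_coins(4)=1+1=2, 1+min_coins(1)=1+1=2) = 2
min_coins(6) = min(1+min_coins(5)=1+2=3, 1+min_coins(2)=1+2=3, 1+min_coins(0)=1+0=1) = 1
min_coins(7) = min(1+min_coins(6)=1+1=2, 1+min_coins(3)=1+3=4, 1+min_coins(1)=1+1=2) = 2
min_coins(8) = min(1+min_coins(7)=1+2=3, 1+min_coins(4)=1+1=2, 1+min_coins(2)=1+2=3) = 2
min_coins(9) = min(1+min_coins(8)=1+2=3, 1+min_coins(5)=1+2=3, 1+min_coins(3)=1+3=4) = 3
min_coins(10) = min(1+min_coins(9)=1+3=4, 1+min_coins(6)=1+1=2, 1+min_coins(4)=1+1=2) = 2
min_coins(11) = min(1+min_coins(10)=1+2=3, 1+min_coins(7)=1+2=3, 1+min_coins(5)=1+2=3, 1+min_coins(0)=1+0=1) = 1
min_coins(12) = min(1+min_coins(11)=1+1=2, 1+min_coins(8)=1+2=3, 1+min_coins(6)=1+1=2, 1+min_coins(1)=1+1=2) = 2

2


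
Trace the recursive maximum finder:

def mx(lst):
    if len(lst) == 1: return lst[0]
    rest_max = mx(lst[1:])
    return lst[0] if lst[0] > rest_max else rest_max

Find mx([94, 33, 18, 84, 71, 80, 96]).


mx([94, 33, 18, 84, 71, 80, 96]): compare 94 with mx([33, 18, 84, 71, 80, 96])
mx([33, 18, 84, 71, 80, 96]): compare 33 with mx([18, 84, 71, 80, 96])
mx([18, 84, 71, 80, 96]): compare 18 with mx([84, 71, 80, 96])
mx([84, 71, 80, 96]): compare 84 with mx([71, 80, 96])
mx([71, 80, 96]): compare 71 with mx([80, 96])
mx([80, 96]): compare 80 with mx([96])
mx([96]) = 96  (base case)
Compare 80 with 96 -> 96
Compare 71 with 96 -> 96
Compare 84 with 96 -> 96
Compare 18 with 96 -> 96
Compare 33 with 96 -> 96
Compare 94 with 96 -> 96

96


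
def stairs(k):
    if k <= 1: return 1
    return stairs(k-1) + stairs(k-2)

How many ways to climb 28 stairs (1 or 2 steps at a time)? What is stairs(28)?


Building up from base cases:
stairs(0) = 1
stairs(1) = 1
stairs(2) = stairs(1) + stairs(0) = 1 + 1 = 2
stairs(3) = stairs(2) + stairs(1) = 2 + 1 = 3
stairs(4) = stairs(3) + stairs(2) = 3 + 2 = 5
stairs(5) = stairs(4) + stairs(3) = 5 + 3 = 8
stairs(6) = stairs(5) + stairs(4) = 8 + 5 = 13
stairs(7) = stairs(6) + stairs(5) = 13 + 8 = 21
stairs(8) = stairs(7) + stairs(6) = 21 + 13 = 34
stairs(9) = stairs(8) + stairs(7) = 34 + 21 = 55
stairs(10) = stairs(9) + stairs(8) = 55 + 34 = 89
stairs(11) = stairs(10) + stairs(9) = 89 + 55 = 144
stairs(12) = stairs(11) + stairs(10) = 144 + 89 = 233
stairs(13) = stairs(12) + stairs(11) = 233 + 144 = 377
stairs(14) = stairs(13) + stairs(12) = 377 + 233 = 610
stairs(15) = stairs(14) + stairs(13) = 610 + 377 = 987
stairs(16) = stairs(15) + stairs(14) = 987 + 610 = 1597
stairs(17) = stairs(16) + stairs(15) = 1597 + 987 = 2584
stairs(18) = stairs(17) + stairs(16) = 2584 + 1597 = 4181
stairs(19) = stairs(18) + stairs(17) = 4181 + 2584 = 6765
stairs(20) = stairs(19) + stairs(18) = 6765 + 4181 = 10946
stairs(21) = stairs(20) + stairs(19) = 10946 + 6765 = 17711
stairs(22) = stairs(21) + stairs(20) = 17711 + 10946 = 28657
stairs(23) = stairs(22) + stairs(21) = 28657 + 17711 = 46368
stairs(24) = stairs(23) + stairs(22) = 46368 + 28657 = 75025
stairs(25) = stairs(24) + stairs(23) = 75025 + 46368 = 121393
stairs(26) = stairs(25) + stairs(24) = 121393 + 75025 = 196418
stairs(27) = stairs(26) + stairs(25) = 196418 + 121393 = 317811
stairs(28) = stairs(27) + stairs(26) = 317811 + 196418 = 514229

514229


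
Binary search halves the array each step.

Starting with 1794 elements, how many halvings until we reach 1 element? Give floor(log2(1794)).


1794 / 2 = 897
897 / 2 = 448
448 / 2 = 224
224 / 2 = 112
112 / 2 = 56
56 / 2 = 28
28 / 2 = 14
14 / 2 = 7
7 / 2 = 3
3 / 2 = 1
Reached 1 after 10 halvings

10


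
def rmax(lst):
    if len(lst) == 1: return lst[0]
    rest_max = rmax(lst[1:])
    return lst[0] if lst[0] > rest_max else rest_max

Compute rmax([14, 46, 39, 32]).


rmax([14, 46, 39, 32]): compare 14 with rmax([46, 39, 32])
rmax([46, 39, 32]): compare 46 with rmax([39, 32])
rmax([39, 32]): compare 39 with rmax([32])
rmax([32]) = 32  (base case)
Compare 39 with 32 -> 39
Compare 46 with 39 -> 46
Compare 14 with 46 -> 46

46


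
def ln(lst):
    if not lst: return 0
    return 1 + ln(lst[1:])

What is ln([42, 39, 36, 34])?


ln([42, 39, 36, 34]) = 1 + ln([39, 36, 34])
ln([39, 36, 34]) = 1 + ln([36, 34])
ln([36, 34]) = 1 + ln([34])
ln([34]) = 1 + ln([])
ln([]) = 0  (base case)
Unwinding: 1 + 1 + 1 + 1 + 0 = 4

4


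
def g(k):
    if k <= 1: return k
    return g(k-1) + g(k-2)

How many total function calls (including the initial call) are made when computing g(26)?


Let C(n) = total calls for g(n)
C(0) = 1, C(1) = 1
C(2) = 1 + C(1) + C(0) = 1 + 1 + 1 = 3
C(3) = 1 + C(2) + C(1) = 1 + 3 + 1 = 5
C(4) = 1 + C(3) + C(2) = 1 + 5 + 3 = 9
C(5) = 1 + C(4) + C(3) = 1 + 9 + 5 = 15
C(6) = 1 + C(5) + C(4) = 1 + 15 + 9 = 25
C(7) = 1 + C(6) + C(5) = 1 + 25 + 15 = 41
C(8) = 1 + C(7) + C(6) = 1 + 41 + 25 = 67
C(9) = 1 + C(8) + C(7) = 1 + 67 + 41 = 109
C(10) = 1 + C(9) + C(8) = 1 + 109 + 67 = 177
C(11) = 1 + C(10) + C(9) = 1 + 177 + 109 = 287
C(12) = 1 + C(11) + C(10) = 1 + 287 + 177 = 465
C(13) = 1 + C(12) + C(11) = 1 + 465 + 287 = 753
C(14) = 1 + C(13) + C(12) = 1 + 753 + 465 = 1219
C(15) = 1 + C(14) + C(13) = 1 + 1219 + 753 = 1973
C(16) = 1 + C(15) + C(14) = 1 + 1973 + 1219 = 3193
C(17) = 1 + C(16) + C(15) = 1 + 3193 + 1973 = 5167
C(18) = 1 + C(17) + C(16) = 1 + 5167 + 3193 = 8361
C(19) = 1 + C(18) + C(17) = 1 + 8361 + 5167 = 13529
C(20) = 1 + C(19) + C(18) = 1 + 13529 + 8361 = 21891
C(21) = 1 + C(20) + C(19) = 1 + 21891 + 13529 = 35421
C(22) = 1 + C(21) + C(20) = 1 + 35421 + 21891 = 57313
C(23) = 1 + C(22) + C(21) = 1 + 57313 + 35421 = 92735
C(24) = 1 + C(23) + C(22) = 1 + 92735 + 57313 = 150049
C(25) = 1 + C(24) + C(23) = 1 + 150049 + 92735 = 242785
C(26) = 1 + C(25) + C(24) = 1 + 242785 + 150049 = 392835

392835


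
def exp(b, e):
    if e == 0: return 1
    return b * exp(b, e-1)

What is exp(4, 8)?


exp(4, 8)
= 4 * exp(4, 7)
= 4 * 4 * exp(4, 6)
= 4 * 4 * 4 * exp(4, 5)
= 4 * 4 * 4 * 4 * exp(4, 4)
= 4 * 4 * 4 * 4 * 4 * exp(4, 3)
= 4 * 4 * 4 * 4 * 4 * 4 * exp(4, 2)
= 4 * 4 * 4 * 4 * 4 * 4 * 4 * exp(4, 1)
= 4 * 4 * 4 * 4 * 4 * 4 * 4 * 4 * exp(4, 0)
= 4 * 4 * 4 * 4 * 4 * 4 * 4 * 4 * 1
= 65536

65536


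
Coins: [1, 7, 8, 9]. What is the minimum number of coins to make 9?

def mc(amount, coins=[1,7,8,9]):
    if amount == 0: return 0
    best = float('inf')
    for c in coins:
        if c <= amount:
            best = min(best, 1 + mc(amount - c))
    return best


Building up with DP:
mc(0) = 0
mc(1) = min(1+mc(0)=1+0=1) = 1
mc(2) = min(1+mc(1)=1+1=2) = 2
mc(3) = min(1+mc(2)=1+2=3) = 3
mc(4) = min(1+mc(3)=1+3=4) = 4
mc(5) = min(1+mc(4)=1+4=5) = 5
mc(6) = min(1+mc(5)=1+5=6) = 6
mc(7) = min(1+mc(6)=1+6=7, 1+mc(0)=1+0=1) = 1
mc(8) = min(1+mc(7)=1+1=2, 1+mc(1)=1+1=2, 1+mc(0)=1+0=1) = 1
mc(9) = min(1+mc(8)=1+1=2, 1+mc(2)=1+2=3, 1+mc(1)=1+1=2, 1+mc(0)=1+0=1) = 1

1


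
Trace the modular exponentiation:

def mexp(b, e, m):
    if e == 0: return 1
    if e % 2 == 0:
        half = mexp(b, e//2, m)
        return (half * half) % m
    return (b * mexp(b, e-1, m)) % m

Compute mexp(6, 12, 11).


mexp(6, 12, 11): e is even, compute mexp(6, 6, 11)
  mexp(6, 6, 11): e is even, compute mexp(6, 3, 11)
    mexp(6, 3, 11): e is odd, compute mexp(6, 2, 11)
      mexp(6, 2, 11): e is even, compute mexp(6, 1, 11)
        mexp(6, 1, 11): e is odd, compute mexp(6, 0, 11)
          mexp(6, 0, 11) = 1
        (6 * 1) % 11 = 6
      half=6, (6*6) % 11 = 3
    (6 * 3) % 11 = 7
  half=7, (7*7) % 11 = 5
half=5, (5*5) % 11 = 3

3


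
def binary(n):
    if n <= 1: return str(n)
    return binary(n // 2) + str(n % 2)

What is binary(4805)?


binary(4805) = binary(2402) + '1'
binary(2402) = binary(1201) + '0'
binary(1201) = binary(600) + '1'
binary(600) = binary(300) + '0'
binary(300) = binary(150) + '0'
binary(150) = binary(75) + '0'
binary(75) = binary(37) + '1'
binary(37) = binary(18) + '1'
binary(18) = binary(9) + '0'
binary(9) = binary(4) + '1'
binary(4) = binary(2) + '0'
binary(2) = binary(1) + '0'
binary(1) = '1'  (base case)
Concatenating: '1' + '0' + '0' + '1' + '0' + '1' + '1' + '0' + '0' + '0' + '1' + '0' + '1' = '1001011000101'

1001011000101


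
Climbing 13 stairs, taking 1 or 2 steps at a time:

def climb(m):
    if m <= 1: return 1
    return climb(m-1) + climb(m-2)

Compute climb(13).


Building up from base cases:
climb(0) = 1
climb(1) = 1
climb(2) = climb(1) + climb(0) = 1 + 1 = 2
climb(3) = climb(2) + climb(1) = 2 + 1 = 3
climb(4) = climb(3) + climb(2) = 3 + 2 = 5
climb(5) = climb(4) + climb(3) = 5 + 3 = 8
climb(6) = climb(5) + climb(4) = 8 + 5 = 13
climb(7) = climb(6) + climb(5) = 13 + 8 = 21
climb(8) = climb(7) + climb(6) = 21 + 13 = 34
climb(9) = climb(8) + climb(7) = 34 + 21 = 55
climb(10) = climb(9) + climb(8) = 55 + 34 = 89
climb(11) = climb(10) + climb(9) = 89 + 55 = 144
climb(12) = climb(11) + climb(10) = 144 + 89 = 233
climb(13) = climb(12) + climb(11) = 233 + 144 = 377

377


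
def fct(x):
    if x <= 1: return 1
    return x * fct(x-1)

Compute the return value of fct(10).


fct(10)
= 10 * fct(9)
= 10 * 9 * fct(8)
= 10 * 9 * 8 * fct(7)
= 10 * 9 * 8 * 7 * fct(6)
= 10 * 9 * 8 * 7 * 6 * fct(5)
= 10 * 9 * 8 * 7 * 6 * 5 * fct(4)
= 10 * 9 * 8 * 7 * 6 * 5 * 4 * fct(3)
= 10 * 9 * 8 * 7 * 6 * 5 * 4 * 3 * fct(2)
= 10 * 9 * 8 * 7 * 6 * 5 * 4 * 3 * 2 * fct(1)
= 10 * 9 * 8 * 7 * 6 * 5 * 4 * 3 * 2 * 1
= 3628800

3628800


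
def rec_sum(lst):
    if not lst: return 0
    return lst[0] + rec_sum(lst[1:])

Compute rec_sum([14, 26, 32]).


rec_sum([14, 26, 32]) = 14 + rec_sum([26, 32])
rec_sum([26, 32]) = 26 + rec_sum([32])
rec_sum([32]) = 32 + rec_sum([])
rec_sum([]) = 0  (base case)
Total: 14 + 26 + 32 + 0 = 72

72


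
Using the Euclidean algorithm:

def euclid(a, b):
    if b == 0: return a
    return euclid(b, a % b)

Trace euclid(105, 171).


euclid(105, 171) = euclid(171, 105)
euclid(171, 105) = euclid(105, 66)
euclid(105, 66) = euclid(66, 39)
euclid(66, 39) = euclid(39, 27)
euclid(39, 27) = euclid(27, 12)
euclid(27, 12) = euclid(12, 3)
euclid(12, 3) = euclid(3, 0)
euclid(3, 0) = 3  (base case)

3


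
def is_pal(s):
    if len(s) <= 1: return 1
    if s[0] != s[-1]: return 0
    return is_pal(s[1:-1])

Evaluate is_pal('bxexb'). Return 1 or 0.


is_pal('bxexb'): s[0]='b' == s[-1]='b' -> check is_pal('xex')
is_pal('xex'): s[0]='x' == s[-1]='x' -> check is_pal('e')
is_pal('e'): len <= 1 -> return 1  (base case)
Result: 1 (palindrome)

1


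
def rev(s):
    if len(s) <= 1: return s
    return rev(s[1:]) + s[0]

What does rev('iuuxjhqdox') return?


rev('iuuxjhqdox') = rev('uuxjhqdox') + 'i'
rev('uuxjhqdox') = rev('uxjhqdox') + 'u'
rev('uxjhqdox') = rev('xjhqdox') + 'u'
rev('xjhqdox') = rev('jhqdox') + 'x'
rev('jhqdox') = rev('hqdox') + 'j'
rev('hqdox') = rev('qdox') + 'h'
rev('qdox') = rev('dox') + 'q'
rev('dox') = rev('ox') + 'd'
rev('ox') = rev('x') + 'o'
rev('x') = 'x'  (base case)
Concatenating: 'x' + 'o' + 'd' + 'q' + 'h' + 'j' + 'x' + 'u' + 'u' + 'i' = 'xodqhjxuui'

xodqhjxuui


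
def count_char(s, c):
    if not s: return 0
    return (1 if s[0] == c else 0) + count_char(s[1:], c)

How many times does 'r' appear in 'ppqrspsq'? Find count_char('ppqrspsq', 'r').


s[0]='p' != 'r' -> 0
s[0]='p' != 'r' -> 0
s[0]='q' != 'r' -> 0
s[0]='r' == 'r' -> 1
s[0]='s' != 'r' -> 0
s[0]='p' != 'r' -> 0
s[0]='s' != 'r' -> 0
s[0]='q' != 'r' -> 0
Sum: 0 + 0 + 0 + 1 + 0 + 0 + 0 + 0 = 1

1


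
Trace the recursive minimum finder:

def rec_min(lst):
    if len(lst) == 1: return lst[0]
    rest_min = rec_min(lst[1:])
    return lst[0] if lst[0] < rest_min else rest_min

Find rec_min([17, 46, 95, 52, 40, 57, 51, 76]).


rec_min([17, 46, 95, 52, 40, 57, 51, 76]): compare 17 with rec_min([46, 95, 52, 40, 57, 51, 76])
rec_min([46, 95, 52, 40, 57, 51, 76]): compare 46 with rec_min([95, 52, 40, 57, 51, 76])
rec_min([95, 52, 40, 57, 51, 76]): compare 95 with rec_min([52, 40, 57, 51, 76])
rec_min([52, 40, 57, 51, 76]): compare 52 with rec_min([40, 57, 51, 76])
rec_min([40, 57, 51, 76]): compare 40 with rec_min([57, 51, 76])
rec_min([57, 51, 76]): compare 57 with rec_min([51, 76])
rec_min([51, 76]): compare 51 with rec_min([76])
rec_min([76]) = 76  (base case)
Compare 51 with 76 -> 51
Compare 57 with 51 -> 51
Compare 40 with 51 -> 40
Compare 52 with 40 -> 40
Compare 95 with 40 -> 40
Compare 46 with 40 -> 40
Compare 17 with 40 -> 17

17


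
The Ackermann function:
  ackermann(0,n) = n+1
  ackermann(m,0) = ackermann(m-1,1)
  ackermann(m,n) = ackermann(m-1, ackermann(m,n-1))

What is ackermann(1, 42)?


ackermann(1, 42) = ackermann(0, ackermann(1, 41))
  ackermann(1, 41) = ackermann(0, ackermann(1, 40))
    ackermann(1, 40) = ackermann(0, ackermann(1, 39))
      ackermann(1, 39) = ackermann(0, ackermann(1, 38))
        ackermann(1, 38) = ackermann(0, ackermann(1, 37))
          ackermann(1, 37) = ackermann(0, ackermann(1, 36))
          ackermann(1, 36) = ackermann(0, ackermann(1, 35))
          ackermann(1, 35) = ackermann(0, ackermann(1, 34))
          ackermann(1, 34) = ackermann(0, ackermann(1, 33))
          ackermann(1, 33) = ackermann(0, ackermann(1, 32))
          ackermann(1, 32) = ackermann(0, ackermann(1, 31))
          ackermann(1, 31) = ackermann(0, ackermann(1, 30))
          ackermann(1, 30) = ackermann(0, ackermann(1, 29))
          ackermann(1, 29) = ackermann(0, ackermann(1, 28))
          ackermann(1, 28) = ackermann(0, ackermann(1, 27))
          ackermann(1, 27) = ackermann(0, ackermann(1, 26))
          ackermann(1, 26) = ackermann(0, ackermann(1, 25))
          ackermann(1, 25) = ackermann(0, ackermann(1, 24))
          ackermann(1, 24) = ackermann(0, ackermann(1, 23))
          ackermann(1, 23) = ackermann(0, ackermann(1, 22))
          ackermann(1, 22) = ackermann(0, ackermann(1, 21))
          ackermann(1, 21) = ackermann(0, ackermann(1, 20))
          ackermann(1, 20) = ackermann(0, ackermann(1, 19))
          ackermann(1, 19) = ackermann(0, ackermann(1, 18))
          ackermann(1, 18) = ackermann(0, ackermann(1, 17))
... (trace truncated)
Result: ackermann(1, 42) = 44

44


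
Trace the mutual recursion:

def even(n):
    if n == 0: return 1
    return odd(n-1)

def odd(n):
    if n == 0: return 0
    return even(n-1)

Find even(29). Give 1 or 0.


even(29) = odd(28)
odd(28) = even(27)
even(27) = odd(26)
odd(26) = even(25)
even(25) = odd(24)
odd(24) = even(23)
even(23) = odd(22)
odd(22) = even(21)
even(21) = odd(20)
odd(20) = even(19)
even(19) = odd(18)
odd(18) = even(17)
even(17) = odd(16)
odd(16) = even(15)
even(15) = odd(14)
odd(14) = even(13)
even(13) = odd(12)
odd(12) = even(11)
even(11) = odd(10)
odd(10) = even(9)
even(9) = odd(8)
odd(8) = even(7)
even(7) = odd(6)
odd(6) = even(5)
even(5) = odd(4)
odd(4) = even(3)
even(3) = odd(2)
odd(2) = even(1)
even(1) = odd(0)
odd(0) = 0  (base case)
Result: 0

0


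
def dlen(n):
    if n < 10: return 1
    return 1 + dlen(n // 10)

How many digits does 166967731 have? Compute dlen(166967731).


dlen(166967731) = 1 + dlen(16696773)
dlen(16696773) = 1 + dlen(1669677)
dlen(1669677) = 1 + dlen(166967)
dlen(166967) = 1 + dlen(16696)
dlen(16696) = 1 + dlen(1669)
dlen(1669) = 1 + dlen(166)
dlen(166) = 1 + dlen(16)
dlen(16) = 1 + dlen(1)
dlen(1) = 1  (base case: 1 < 10)
Unwinding: 1 + 1 + 1 + 1 + 1 + 1 + 1 + 1 + 1 = 9

9


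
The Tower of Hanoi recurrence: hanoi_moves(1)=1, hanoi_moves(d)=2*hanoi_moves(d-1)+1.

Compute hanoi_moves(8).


hanoi_moves(8) = 2 * hanoi_moves(7) + 1
hanoi_moves(7) = 2 * hanoi_moves(6) + 1
hanoi_moves(6) = 2 * hanoi_moves(5) + 1
hanoi_moves(5) = 2 * hanoi_moves(4) + 1
hanoi_moves(4) = 2 * hanoi_moves(3) + 1
hanoi_moves(3) = 2 * hanoi_moves(2) + 1
hanoi_moves(2) = 2 * hanoi_moves(1) + 1
hanoi_moves(1) = 1  (base case)
hanoi_moves(2) = 2 * 1 + 1 = 3
hanoi_moves(3) = 2 * 3 + 1 = 7
hanoi_moves(4) = 2 * 7 + 1 = 15
hanoi_moves(5) = 2 * 15 + 1 = 31
hanoi_moves(6) = 2 * 31 + 1 = 63
hanoi_moves(7) = 2 * 63 + 1 = 127
hanoi_moves(8) = 2 * 127 + 1 = 255

255


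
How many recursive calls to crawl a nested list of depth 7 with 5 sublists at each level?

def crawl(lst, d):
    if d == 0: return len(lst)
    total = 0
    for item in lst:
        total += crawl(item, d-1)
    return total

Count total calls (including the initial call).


At depth 0 (root): 1 call
At depth 1: each of 1 parents calls crawl on 5 children = 5 calls
At depth 2: each of 5 parents calls crawl on 5 children = 25 calls
At depth 3: each of 25 parents calls crawl on 5 children = 125 calls
At depth 4: each of 125 parents calls crawl on 5 children = 625 calls
At depth 5: each of 625 parents calls crawl on 5 children = 3125 calls
At depth 6: each of 3125 parents calls crawl on 5 children = 15625 calls
At depth 7: each of 15625 parents calls crawl on 5 children = 78125 calls
Total: 1 + 5 + 25 + 125 + 625 + 3125 + 15625 + 78125 = 97656

97656


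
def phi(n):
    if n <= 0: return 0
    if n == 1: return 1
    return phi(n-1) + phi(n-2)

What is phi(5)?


Computing phi(5) bottom-up:
phi(0) = 0
phi(1) = 1
phi(2) = phi(1) + phi(0) = 1 + 0 = 1
phi(3) = phi(2) + phi(1) = 1 + 1 = 2
phi(4) = phi(3) + phi(2) = 2 + 1 = 3
phi(5) = phi(4) + phi(3) = 3 + 2 = 5

5
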